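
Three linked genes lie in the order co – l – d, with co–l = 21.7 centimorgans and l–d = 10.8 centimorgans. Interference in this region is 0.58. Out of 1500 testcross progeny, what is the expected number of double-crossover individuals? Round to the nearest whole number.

15

Map distances give recombination frequencies of 0.217 and 0.108 for the two intervals.
With interference 0.58 (so coincidence = 0.42), expected double-crossover frequency = 0.217 × 0.108 × 0.42 = 0.00984.
Expected number = 0.00984 × 1500 = 14.76 ≈ 15.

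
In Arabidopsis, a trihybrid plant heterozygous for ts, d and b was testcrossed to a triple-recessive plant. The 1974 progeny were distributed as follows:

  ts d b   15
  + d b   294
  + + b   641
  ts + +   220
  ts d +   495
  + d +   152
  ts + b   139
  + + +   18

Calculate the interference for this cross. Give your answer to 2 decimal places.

The two most frequent reciprocal classes, + + b and ts d +, are the parental types, so the F1 was + + b / ts d +.
The two rarest classes, + + + and ts d b, are the double crossovers. Comparing them with the parentals, only the b allele has switched, so b is the middle locus and the order is ts – b – d.
ts–b: (291 + 33)/1974 = 0.1641; b–d: (514 + 33)/1974 = 0.2771.
Expected DCO frequency = 0.1641 × 0.2771 ≈ 0.04547; observed = 33/1974 ≈ 0.01672.
Coefficient of coincidence = 0.01672/0.04547 ≈ 0.37; interference = 1 − 0.37 = 0.63.

0.63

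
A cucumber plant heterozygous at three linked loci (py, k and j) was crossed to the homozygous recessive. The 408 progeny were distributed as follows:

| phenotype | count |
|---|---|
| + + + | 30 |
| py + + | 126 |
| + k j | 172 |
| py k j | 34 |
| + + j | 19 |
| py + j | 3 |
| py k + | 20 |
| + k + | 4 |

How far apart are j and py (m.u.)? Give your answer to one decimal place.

The two most frequent reciprocal classes, py + + and + k j, are the parental types, so the F1 was py + + / + k j.
The two rarest classes, py + j and + k +, are the double crossovers. Comparing them with the parentals, only the j allele has switched, so j is the middle locus and the order is k – j – py.
Crossovers in the j–py interval produce the single-crossover classes + + + and py k j (30 + 34 = 64) plus the double crossovers (7).
RF(j–py) = (64 + 7) / 408 = 71/408 = 0.1740 → 17.4 m.u.

17.4 m.u.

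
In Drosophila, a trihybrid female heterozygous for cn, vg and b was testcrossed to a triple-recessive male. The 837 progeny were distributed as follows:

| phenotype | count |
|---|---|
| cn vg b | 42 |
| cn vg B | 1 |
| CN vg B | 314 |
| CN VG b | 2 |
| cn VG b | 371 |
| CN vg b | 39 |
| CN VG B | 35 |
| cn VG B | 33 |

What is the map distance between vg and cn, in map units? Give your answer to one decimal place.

The two most frequent reciprocal classes, cn VG b and CN vg B, are the parental types, so the F1 was cn VG b / CN vg B.
The two rarest classes, CN VG b and cn vg B, are the double crossovers. Comparing them with the parentals, only the cn allele has switched, so cn is the middle locus and the order is b – cn – vg.
Crossovers in the cn–vg interval produce the single-crossover classes cn vg b and CN VG B (42 + 35 = 77) plus the double crossovers (3).
RF(cn–vg) = (77 + 3) / 837 = 80/837 = 0.0956 → 9.6 map units.

9.6 map units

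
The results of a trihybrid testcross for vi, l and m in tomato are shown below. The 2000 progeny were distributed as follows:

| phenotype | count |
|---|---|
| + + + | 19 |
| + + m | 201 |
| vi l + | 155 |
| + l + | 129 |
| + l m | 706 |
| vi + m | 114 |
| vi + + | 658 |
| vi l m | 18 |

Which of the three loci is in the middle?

The two most frequent reciprocal classes, + l m and vi + +, are the parental types, so the F1 was + l m / vi + +.
The two rarest classes, vi l m and + + +, are the double crossovers. Comparing them with the parentals, only the vi allele has switched, so vi is the middle locus and the order is l – vi – m.

vi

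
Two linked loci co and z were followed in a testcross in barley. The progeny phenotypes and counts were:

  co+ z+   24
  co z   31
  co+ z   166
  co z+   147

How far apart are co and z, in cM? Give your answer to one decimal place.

14.9 cM

The two most frequent classes, co+ z (166) and co z+ (147), are the parental types, so the F1 was co+ z / co z+.
The recombinant classes are co+ z+ and co z: 24 + 31 = 55.
Recombination frequency = 55/368 = 0.1495 ≈ 14.9%, i.e. 14.9 cM.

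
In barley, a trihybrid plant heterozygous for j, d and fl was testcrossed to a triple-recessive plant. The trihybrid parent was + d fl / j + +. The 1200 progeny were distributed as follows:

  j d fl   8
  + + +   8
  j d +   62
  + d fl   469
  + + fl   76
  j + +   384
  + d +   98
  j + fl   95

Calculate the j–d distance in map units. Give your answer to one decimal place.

12.8 map units

The two rarest classes, j d fl and + + +, are the double crossovers. Comparing them with the parentals, only the j allele has switched, so j is the middle locus and the order is fl – j – d.
Crossovers in the j–d interval produce the single-crossover classes + + fl and j d + (76 + 62 = 138) plus the double crossovers (16).
RF(j–d) = (138 + 16) / 1200 = 154/1200 = 0.1283 → 12.8 map units.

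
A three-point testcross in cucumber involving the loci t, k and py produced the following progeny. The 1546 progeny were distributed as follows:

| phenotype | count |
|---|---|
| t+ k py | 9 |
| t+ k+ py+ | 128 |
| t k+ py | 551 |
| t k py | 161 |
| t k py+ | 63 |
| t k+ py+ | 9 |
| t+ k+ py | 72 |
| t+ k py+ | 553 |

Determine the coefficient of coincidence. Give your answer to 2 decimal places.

The two most frequent reciprocal classes, t k+ py and t+ k py+, are the parental types, so the F1 was t k+ py / t+ k py+.
The two rarest classes, t k+ py+ and t+ k py, are the double crossovers. Comparing them with the parentals, only the py allele has switched, so py is the middle locus and the order is k – py – t.
k–py: (289 + 18)/1546 = 0.1986; py–t: (135 + 18)/1546 = 0.0990.
Expected DCO frequency = 0.1986 × 0.0990 ≈ 0.01966; observed = 18/1546 ≈ 0.01164.
Coefficient of coincidence = 0.01164/0.01966 ≈ 0.59.

0.59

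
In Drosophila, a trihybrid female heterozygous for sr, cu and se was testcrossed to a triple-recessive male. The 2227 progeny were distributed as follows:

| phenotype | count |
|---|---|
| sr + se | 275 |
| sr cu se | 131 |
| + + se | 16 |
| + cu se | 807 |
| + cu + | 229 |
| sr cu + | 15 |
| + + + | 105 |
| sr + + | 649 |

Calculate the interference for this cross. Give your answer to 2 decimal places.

0.52

The two most frequent reciprocal classes, + cu se and sr + +, are the parental types, so the F1 was + cu se / sr + +.
The two rarest classes, + + se and sr cu +, are the double crossovers. Comparing them with the parentals, only the cu allele has switched, so cu is the middle locus and the order is se – cu – sr.
se–cu: (504 + 31)/2227 = 0.2402; cu–sr: (236 + 31)/2227 = 0.1199.
Expected DCO frequency = 0.2402 × 0.1199 ≈ 0.02880; observed = 31/2227 ≈ 0.01392.
Coefficient of coincidence = 0.01392/0.02880 ≈ 0.48; interference = 1 − 0.48 = 0.52.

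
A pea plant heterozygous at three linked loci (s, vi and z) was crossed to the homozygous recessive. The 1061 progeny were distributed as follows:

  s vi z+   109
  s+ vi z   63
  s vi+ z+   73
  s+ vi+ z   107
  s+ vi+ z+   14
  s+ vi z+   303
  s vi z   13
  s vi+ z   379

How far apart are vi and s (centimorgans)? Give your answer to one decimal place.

22.9 centimorgans

The two most frequent reciprocal classes, s+ vi z+ and s vi+ z, are the parental types, so the F1 was s+ vi z+ / s vi+ z.
The two rarest classes, s+ vi+ z+ and s vi z, are the double crossovers. Comparing them with the parentals, only the vi allele has switched, so vi is the middle locus and the order is s – vi – z.
Crossovers in the s–vi interval produce the single-crossover classes s vi z+ and s+ vi+ z (109 + 107 = 216) plus the double crossovers (27).
RF(s–vi) = (216 + 27) / 1061 = 243/1061 = 0.2290 → 22.9 centimorgans.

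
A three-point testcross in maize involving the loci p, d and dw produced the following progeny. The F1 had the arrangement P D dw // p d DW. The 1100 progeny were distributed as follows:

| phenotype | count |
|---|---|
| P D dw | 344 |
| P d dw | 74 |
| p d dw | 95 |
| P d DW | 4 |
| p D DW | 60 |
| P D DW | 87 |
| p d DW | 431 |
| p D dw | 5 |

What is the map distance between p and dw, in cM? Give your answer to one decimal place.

17.4 cM

The two rarest classes, p D dw and P d DW, are the double crossovers. Comparing them with the parentals, only the p allele has switched, so p is the middle locus and the order is dw – p – d.
Crossovers in the dw–p interval produce the single-crossover classes P D DW and p d dw (87 + 95 = 182) plus the double crossovers (9).
RF(dw–p) = (182 + 9) / 1100 = 191/1100 = 0.1736 → 17.4 cM.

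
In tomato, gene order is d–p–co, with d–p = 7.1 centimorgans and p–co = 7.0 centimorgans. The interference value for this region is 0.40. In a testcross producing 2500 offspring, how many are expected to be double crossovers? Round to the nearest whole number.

7

Map distances give recombination frequencies of 0.071 and 0.070 for the two intervals.
With interference 0.40 (so coincidence = 0.60), expected double-crossover frequency = 0.071 × 0.070 × 0.60 = 0.00298.
Expected number = 0.00298 × 2500 = 7.46 ≈ 7.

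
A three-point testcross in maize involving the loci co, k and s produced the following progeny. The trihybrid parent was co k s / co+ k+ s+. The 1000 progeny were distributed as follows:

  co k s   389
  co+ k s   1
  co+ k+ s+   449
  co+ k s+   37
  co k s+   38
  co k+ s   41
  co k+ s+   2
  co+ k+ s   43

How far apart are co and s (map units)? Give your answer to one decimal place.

8.4 map units

The two rarest classes, co+ k s and co k+ s+, are the double crossovers. Comparing them with the parentals, only the co allele has switched, so co is the middle locus and the order is k – co – s.
Crossovers in the co–s interval produce the single-crossover classes co k s+ and co+ k+ s (38 + 43 = 81) plus the double crossovers (3).
RF(co–s) = (81 + 3) / 1000 = 84/1000 = 0.0840 → 8.4 map units.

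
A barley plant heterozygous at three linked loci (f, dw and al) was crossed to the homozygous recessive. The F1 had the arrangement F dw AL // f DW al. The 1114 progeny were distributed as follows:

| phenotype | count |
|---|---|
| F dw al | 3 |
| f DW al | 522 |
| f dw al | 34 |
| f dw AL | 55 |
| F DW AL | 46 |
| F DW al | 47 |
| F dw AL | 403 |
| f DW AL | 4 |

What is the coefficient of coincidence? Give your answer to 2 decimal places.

The two rarest classes, F dw al and f DW AL, are the double crossovers. Comparing them with the parentals, only the al allele has switched, so al is the middle locus and the order is f – al – dw.
f–al: (102 + 7)/1114 = 0.0978; al–dw: (80 + 7)/1114 = 0.0781.
Expected DCO frequency = 0.0978 × 0.0781 ≈ 0.00764; observed = 7/1114 ≈ 0.00628.
Coefficient of coincidence = 0.00628/0.00764 ≈ 0.82.

0.82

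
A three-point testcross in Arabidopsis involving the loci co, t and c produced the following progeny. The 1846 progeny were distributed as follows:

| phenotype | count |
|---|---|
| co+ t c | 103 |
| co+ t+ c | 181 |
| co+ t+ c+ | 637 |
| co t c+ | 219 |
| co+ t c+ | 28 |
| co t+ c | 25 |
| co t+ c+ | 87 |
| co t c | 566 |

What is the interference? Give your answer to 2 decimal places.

0.11

The two most frequent reciprocal classes, co t c and co+ t+ c+, are the parental types, so the F1 was co t c / co+ t+ c+.
The two rarest classes, co t+ c and co+ t c+, are the double crossovers. Comparing them with the parentals, only the t allele has switched, so t is the middle locus and the order is c – t – co.
c–t: (400 + 53)/1846 = 0.2454; t–co: (190 + 53)/1846 = 0.1316.
Expected DCO frequency = 0.2454 × 0.1316 ≈ 0.03229; observed = 53/1846 ≈ 0.02871.
Coefficient of coincidence = 0.02871/0.03229 ≈ 0.89; interference = 1 − 0.89 = 0.11.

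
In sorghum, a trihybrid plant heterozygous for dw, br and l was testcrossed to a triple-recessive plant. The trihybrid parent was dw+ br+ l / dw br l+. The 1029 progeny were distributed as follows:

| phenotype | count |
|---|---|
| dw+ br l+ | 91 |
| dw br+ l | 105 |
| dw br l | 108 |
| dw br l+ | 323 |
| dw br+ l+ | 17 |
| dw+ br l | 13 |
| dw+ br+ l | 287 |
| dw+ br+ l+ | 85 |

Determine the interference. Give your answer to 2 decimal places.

The two rarest classes, dw+ br l and dw br+ l+, are the double crossovers. Comparing them with the parentals, only the br allele has switched, so br is the middle locus and the order is dw – br – l.
dw–br: (196 + 30)/1029 = 0.2196; br–l: (193 + 30)/1029 = 0.2167.
Expected DCO frequency = 0.2196 × 0.2167 ≈ 0.04759; observed = 30/1029 ≈ 0.02915.
Coefficient of coincidence = 0.02915/0.04759 ≈ 0.61; interference = 1 − 0.61 = 0.39.

0.39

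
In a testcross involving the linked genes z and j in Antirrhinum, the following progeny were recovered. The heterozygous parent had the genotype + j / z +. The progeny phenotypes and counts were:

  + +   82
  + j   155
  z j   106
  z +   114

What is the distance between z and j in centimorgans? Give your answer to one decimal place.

41.1 centimorgans

The recombinant classes are + + and z j: 82 + 106 = 188.
Recombination frequency = 188/457 = 0.4114 ≈ 41.1%, i.e. 41.1 centimorgans.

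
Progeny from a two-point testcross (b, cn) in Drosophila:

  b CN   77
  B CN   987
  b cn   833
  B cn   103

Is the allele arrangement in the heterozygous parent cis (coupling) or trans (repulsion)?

cis

The two most frequent classes are B CN (987) and b cn (833); these are the parental (non-recombinant) types.
So the F1 carried B CN on one chromosome and b cn on the other — the recessive alleles are on the same chromosome (cis / coupling).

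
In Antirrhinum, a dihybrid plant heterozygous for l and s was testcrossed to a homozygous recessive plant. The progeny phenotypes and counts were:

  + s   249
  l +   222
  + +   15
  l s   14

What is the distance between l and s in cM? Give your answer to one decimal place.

The two most frequent classes, + s (249) and l + (222), are the parental types, so the F1 was + s / l +.
The recombinant classes are + + and l s: 15 + 14 = 29.
Recombination frequency = 29/500 = 0.0580 ≈ 5.8%, i.e. 5.8 cM.

5.8 cM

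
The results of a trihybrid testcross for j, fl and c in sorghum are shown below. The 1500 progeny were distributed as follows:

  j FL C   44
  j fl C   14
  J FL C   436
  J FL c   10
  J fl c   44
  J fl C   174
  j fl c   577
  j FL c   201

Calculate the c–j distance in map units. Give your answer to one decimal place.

7.5 map units

The two most frequent reciprocal classes, J FL C and j fl c, are the parental types, so the F1 was J FL C / j fl c.
The two rarest classes, J FL c and j fl C, are the double crossovers. Comparing them with the parentals, only the c allele has switched, so c is the middle locus and the order is j – c – fl.
Crossovers in the j–c interval produce the single-crossover classes j FL C and J fl c (44 + 44 = 88) plus the double crossovers (24).
RF(j–c) = (88 + 24) / 1500 = 112/1500 = 0.0747 → 7.5 map units.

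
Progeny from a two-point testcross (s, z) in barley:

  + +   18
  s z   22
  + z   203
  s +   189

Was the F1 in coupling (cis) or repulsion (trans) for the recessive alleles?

trans

The two most frequent classes are + z (203) and s + (189); these are the parental (non-recombinant) types.
So the F1 carried + z on one chromosome and s + on the other — the recessive alleles are on opposite chromosomes (trans / repulsion).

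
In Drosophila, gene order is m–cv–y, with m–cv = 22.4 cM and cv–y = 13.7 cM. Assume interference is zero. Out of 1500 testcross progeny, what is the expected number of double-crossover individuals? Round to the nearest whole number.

Map distances give recombination frequencies of 0.224 and 0.137 for the two intervals.
With no interference, expected double-crossover frequency = 0.224 × 0.137 = 0.03069.
Expected number = 0.03069 × 1500 = 46.03 ≈ 46.

46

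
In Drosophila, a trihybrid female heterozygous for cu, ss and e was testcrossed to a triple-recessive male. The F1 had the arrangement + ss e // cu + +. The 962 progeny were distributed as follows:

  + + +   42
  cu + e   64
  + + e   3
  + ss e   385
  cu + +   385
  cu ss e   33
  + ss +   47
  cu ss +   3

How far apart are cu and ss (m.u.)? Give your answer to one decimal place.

The two rarest classes, + + e and cu ss +, are the double crossovers. Comparing them with the parentals, only the ss allele has switched, so ss is the middle locus and the order is e – ss – cu.
Crossovers in the ss–cu interval produce the single-crossover classes cu ss e and + + + (33 + 42 = 75) plus the double crossovers (6).
RF(ss–cu) = (75 + 6) / 962 = 81/962 = 0.0842 → 8.4 m.u.

8.4 m.u.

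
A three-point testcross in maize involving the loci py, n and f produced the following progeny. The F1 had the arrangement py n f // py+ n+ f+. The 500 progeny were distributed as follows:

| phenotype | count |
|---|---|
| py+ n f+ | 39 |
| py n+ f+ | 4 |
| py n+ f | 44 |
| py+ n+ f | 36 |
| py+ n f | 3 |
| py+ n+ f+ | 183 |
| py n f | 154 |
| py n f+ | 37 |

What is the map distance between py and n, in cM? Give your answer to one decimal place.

18.0 cM

The two rarest classes, py+ n f and py n+ f+, are the double crossovers. Comparing them with the parentals, only the py allele has switched, so py is the middle locus and the order is n – py – f.
Crossovers in the n–py interval produce the single-crossover classes py n+ f and py+ n f+ (44 + 39 = 83) plus the double crossovers (7).
RF(n–py) = (83 + 7) / 500 = 90/500 = 0.1800 → 18.0 cM.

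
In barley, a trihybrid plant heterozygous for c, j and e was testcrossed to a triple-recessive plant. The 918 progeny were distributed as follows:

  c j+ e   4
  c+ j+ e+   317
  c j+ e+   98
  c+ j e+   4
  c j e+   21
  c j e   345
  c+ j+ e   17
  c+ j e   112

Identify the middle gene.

j

The two most frequent reciprocal classes, c j e and c+ j+ e+, are the parental types, so the F1 was c j e / c+ j+ e+.
The two rarest classes, c j+ e and c+ j e+, are the double crossovers. Comparing them with the parentals, only the j allele has switched, so j is the middle locus and the order is c – j – e.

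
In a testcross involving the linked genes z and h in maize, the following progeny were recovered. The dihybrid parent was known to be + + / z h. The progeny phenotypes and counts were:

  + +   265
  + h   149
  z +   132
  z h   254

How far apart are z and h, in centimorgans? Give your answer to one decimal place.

The recombinant classes are + h and z +: 149 + 132 = 281.
Recombination frequency = 281/800 = 0.3513 ≈ 35.1%, i.e. 35.1 centimorgans.

35.1 centimorgans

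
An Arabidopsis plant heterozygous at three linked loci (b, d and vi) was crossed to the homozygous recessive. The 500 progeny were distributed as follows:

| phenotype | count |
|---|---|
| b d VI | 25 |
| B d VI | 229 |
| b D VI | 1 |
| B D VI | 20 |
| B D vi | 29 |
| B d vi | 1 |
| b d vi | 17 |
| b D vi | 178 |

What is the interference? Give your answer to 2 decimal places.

The two most frequent reciprocal classes, b D vi and B d VI, are the parental types, so the F1 was b D vi / B d VI.
The two rarest classes, b D VI and B d vi, are the double crossovers. Comparing them with the parentals, only the vi allele has switched, so vi is the middle locus and the order is b – vi – d.
b–vi: (54 + 2)/500 = 0.1120; vi–d: (37 + 2)/500 = 0.0780.
Expected DCO frequency = 0.1120 × 0.0780 ≈ 0.00874; observed = 2/500 ≈ 0.00400.
Coefficient of coincidence = 0.00400/0.00874 ≈ 0.46; interference = 1 − 0.46 = 0.54.

0.54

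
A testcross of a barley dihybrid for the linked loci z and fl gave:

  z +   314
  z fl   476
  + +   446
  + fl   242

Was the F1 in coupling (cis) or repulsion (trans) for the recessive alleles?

The two most frequent classes are + + (446) and z fl (476); these are the parental (non-recombinant) types.
So the F1 carried + + on one chromosome and z fl on the other — the recessive alleles are on the same chromosome (cis / coupling).

cis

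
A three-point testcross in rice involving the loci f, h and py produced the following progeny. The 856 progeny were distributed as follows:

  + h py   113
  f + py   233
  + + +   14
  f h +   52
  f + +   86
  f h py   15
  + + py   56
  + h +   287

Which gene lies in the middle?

h

The two most frequent reciprocal classes, + h + and f + py, are the parental types, so the F1 was + h + / f + py.
The two rarest classes, + + + and f h py, are the double crossovers. Comparing them with the parentals, only the h allele has switched, so h is the middle locus and the order is py – h – f.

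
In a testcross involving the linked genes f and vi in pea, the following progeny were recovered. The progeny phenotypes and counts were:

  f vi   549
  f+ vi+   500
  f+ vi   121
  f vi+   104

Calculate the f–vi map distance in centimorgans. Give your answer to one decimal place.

The two most frequent classes, f+ vi+ (500) and f vi (549), are the parental types, so the F1 was f+ vi+ / f vi.
The recombinant classes are f+ vi and f vi+: 121 + 104 = 225.
Recombination frequency = 225/1274 = 0.1766 ≈ 17.7%, i.e. 17.7 centimorgans.

17.7 centimorgans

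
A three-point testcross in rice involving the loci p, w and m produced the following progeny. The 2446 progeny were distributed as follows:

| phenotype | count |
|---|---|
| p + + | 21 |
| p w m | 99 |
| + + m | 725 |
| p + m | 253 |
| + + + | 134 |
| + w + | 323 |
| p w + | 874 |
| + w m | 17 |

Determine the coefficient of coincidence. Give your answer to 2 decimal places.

0.56

The two most frequent reciprocal classes, p w + and + + m, are the parental types, so the F1 was p w + / + + m.
The two rarest classes, p + + and + w m, are the double crossovers. Comparing them with the parentals, only the w allele has switched, so w is the middle locus and the order is m – w – p.
m–w: (233 + 38)/2446 = 0.1108; w–p: (576 + 38)/2446 = 0.2510.
Expected DCO frequency = 0.1108 × 0.2510 ≈ 0.02781; observed = 38/2446 ≈ 0.01554.
Coefficient of coincidence = 0.01554/0.02781 ≈ 0.56.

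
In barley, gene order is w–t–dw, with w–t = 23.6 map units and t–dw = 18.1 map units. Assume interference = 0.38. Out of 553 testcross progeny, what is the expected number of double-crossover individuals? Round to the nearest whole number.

Map distances give recombination frequencies of 0.236 and 0.181 for the two intervals.
With interference 0.38 (so coincidence = 0.62), expected double-crossover frequency = 0.236 × 0.181 × 0.62 = 0.02648.
Expected number = 0.02648 × 553 = 14.65 ≈ 15.

15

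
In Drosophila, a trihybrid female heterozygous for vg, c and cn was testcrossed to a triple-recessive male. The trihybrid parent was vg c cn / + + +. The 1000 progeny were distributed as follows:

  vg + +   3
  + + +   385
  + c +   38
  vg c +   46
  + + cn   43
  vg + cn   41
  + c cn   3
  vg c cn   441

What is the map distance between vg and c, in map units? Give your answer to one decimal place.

8.5 map units

The two rarest classes, + c cn and vg + +, are the double crossovers. Comparing them with the parentals, only the vg allele has switched, so vg is the middle locus and the order is c – vg – cn.
Crossovers in the c–vg interval produce the single-crossover classes vg + cn and + c + (41 + 38 = 79) plus the double crossovers (6).
RF(c–vg) = (79 + 6) / 1000 = 85/1000 = 0.0850 → 8.5 map units.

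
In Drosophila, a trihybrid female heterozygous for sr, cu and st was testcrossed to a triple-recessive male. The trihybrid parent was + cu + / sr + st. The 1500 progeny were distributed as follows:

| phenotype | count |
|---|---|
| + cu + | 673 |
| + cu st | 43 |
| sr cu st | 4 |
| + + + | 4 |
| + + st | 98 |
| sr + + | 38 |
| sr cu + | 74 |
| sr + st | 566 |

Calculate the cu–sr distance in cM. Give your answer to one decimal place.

12.0 cM

The two rarest classes, + + + and sr cu st, are the double crossovers. Comparing them with the parentals, only the cu allele has switched, so cu is the middle locus and the order is st – cu – sr.
Crossovers in the cu–sr interval produce the single-crossover classes sr cu + and + + st (74 + 98 = 172) plus the double crossovers (8).
RF(cu–sr) = (172 + 8) / 1500 = 180/1500 = 0.1200 → 12.0 cM.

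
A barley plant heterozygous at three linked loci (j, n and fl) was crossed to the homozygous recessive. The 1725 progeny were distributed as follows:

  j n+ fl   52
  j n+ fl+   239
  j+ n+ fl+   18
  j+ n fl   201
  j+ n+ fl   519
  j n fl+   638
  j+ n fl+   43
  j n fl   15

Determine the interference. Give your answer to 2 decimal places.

0.06

The two most frequent reciprocal classes, j+ n+ fl and j n fl+, are the parental types, so the F1 was j+ n+ fl / j n fl+.
The two rarest classes, j+ n+ fl+ and j n fl, are the double crossovers. Comparing them with the parentals, only the fl allele has switched, so fl is the middle locus and the order is j – fl – n.
j–fl: (95 + 33)/1725 = 0.0742; fl–n: (440 + 33)/1725 = 0.2742.
Expected DCO frequency = 0.0742 × 0.2742 ≈ 0.02035; observed = 33/1725 ≈ 0.01913.
Coefficient of coincidence = 0.01913/0.02035 ≈ 0.94; interference = 1 − 0.94 = 0.06.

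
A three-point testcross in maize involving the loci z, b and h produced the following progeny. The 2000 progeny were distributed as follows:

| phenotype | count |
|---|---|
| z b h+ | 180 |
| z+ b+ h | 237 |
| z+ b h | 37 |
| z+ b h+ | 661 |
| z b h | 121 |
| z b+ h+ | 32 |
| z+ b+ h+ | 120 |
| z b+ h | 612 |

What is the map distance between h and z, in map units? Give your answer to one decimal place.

24.3 map units

The two most frequent reciprocal classes, z+ b h+ and z b+ h, are the parental types, so the F1 was z+ b h+ / z b+ h.
The two rarest classes, z+ b h and z b+ h+, are the double crossovers. Comparing them with the parentals, only the h allele has switched, so h is the middle locus and the order is b – h – z.
Crossovers in the h–z interval produce the single-crossover classes z b h+ and z+ b+ h (180 + 237 = 417) plus the double crossovers (69).
RF(h–z) = (417 + 69) / 2000 = 486/2000 = 0.2430 → 24.3 map units.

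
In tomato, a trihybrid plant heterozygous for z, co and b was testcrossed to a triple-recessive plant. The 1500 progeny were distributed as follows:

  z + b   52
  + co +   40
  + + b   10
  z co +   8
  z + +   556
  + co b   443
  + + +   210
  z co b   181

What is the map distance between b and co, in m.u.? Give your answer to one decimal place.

The two most frequent reciprocal classes, + co b and z + +, are the parental types, so the F1 was + co b / z + +.
The two rarest classes, + + b and z co +, are the double crossovers. Comparing them with the parentals, only the co allele has switched, so co is the middle locus and the order is z – co – b.
Crossovers in the co–b interval produce the single-crossover classes + co + and z + b (40 + 52 = 92) plus the double crossovers (18).
RF(co–b) = (92 + 18) / 1500 = 110/1500 = 0.0733 → 7.3 m.u.

7.3 m.u.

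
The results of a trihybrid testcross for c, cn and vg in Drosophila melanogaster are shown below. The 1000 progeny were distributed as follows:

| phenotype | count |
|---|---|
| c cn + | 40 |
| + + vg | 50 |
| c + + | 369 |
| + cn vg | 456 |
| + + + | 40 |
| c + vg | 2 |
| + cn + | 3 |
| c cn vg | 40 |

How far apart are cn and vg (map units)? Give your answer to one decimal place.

The two most frequent reciprocal classes, + cn vg and c + +, are the parental types, so the F1 was + cn vg / c + +.
The two rarest classes, + cn + and c + vg, are the double crossovers. Comparing them with the parentals, only the vg allele has switched, so vg is the middle locus and the order is c – vg – cn.
Crossovers in the vg–cn interval produce the single-crossover classes + + vg and c cn + (50 + 40 = 90) plus the double crossovers (5).
RF(vg–cn) = (90 + 5) / 1000 = 95/1000 = 0.0950 → 9.5 map units.

9.5 map units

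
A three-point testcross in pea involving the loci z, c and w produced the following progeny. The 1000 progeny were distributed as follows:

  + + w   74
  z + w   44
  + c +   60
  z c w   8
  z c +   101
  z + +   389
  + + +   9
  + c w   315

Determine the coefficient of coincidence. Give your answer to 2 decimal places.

0.73

The two most frequent reciprocal classes, z + + and + c w, are the parental types, so the F1 was z + + / + c w.
The two rarest classes, + + + and z c w, are the double crossovers. Comparing them with the parentals, only the z allele has switched, so z is the middle locus and the order is c – z – w.
c–z: (175 + 17)/1000 = 0.1920; z–w: (104 + 17)/1000 = 0.1210.
Expected DCO frequency = 0.1920 × 0.1210 ≈ 0.02323; observed = 17/1000 ≈ 0.01700.
Coefficient of coincidence = 0.01700/0.02323 ≈ 0.73.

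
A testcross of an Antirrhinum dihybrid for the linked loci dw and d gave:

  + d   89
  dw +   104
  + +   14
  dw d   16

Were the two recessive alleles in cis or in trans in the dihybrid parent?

The two most frequent classes are + d (89) and dw + (104); these are the parental (non-recombinant) types.
So the F1 carried + d on one chromosome and dw + on the other — the recessive alleles are on opposite chromosomes (trans / repulsion).

trans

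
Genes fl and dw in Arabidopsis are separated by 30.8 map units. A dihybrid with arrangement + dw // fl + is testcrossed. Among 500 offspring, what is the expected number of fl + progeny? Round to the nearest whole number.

173

A map distance of 30.8 map units corresponds to a recombination frequency of 0.308.
The F1 is + dw / fl +, so fl + is a parental gamete class with expected frequency (1 − r)/2 = 0.692/2 = 0.3460.
Expected number = 0.3460 × 500 = 173.00 ≈ 173.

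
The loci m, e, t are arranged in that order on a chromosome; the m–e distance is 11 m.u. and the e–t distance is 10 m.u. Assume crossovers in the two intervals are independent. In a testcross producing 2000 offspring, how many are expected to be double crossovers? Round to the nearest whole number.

22

Map distances give recombination frequencies of 0.110 and 0.100 for the two intervals.
With no interference, expected double-crossover frequency = 0.110 × 0.100 = 0.01100.
Expected number = 0.01100 × 2000 = 22.00 ≈ 22.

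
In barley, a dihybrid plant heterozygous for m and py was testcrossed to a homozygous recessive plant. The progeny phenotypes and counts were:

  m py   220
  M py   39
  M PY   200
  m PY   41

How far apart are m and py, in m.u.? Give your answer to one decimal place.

16.0 m.u.

The two most frequent classes, M PY (200) and m py (220), are the parental types, so the F1 was M PY / m py.
The recombinant classes are M py and m PY: 39 + 41 = 80.
Recombination frequency = 80/500 = 0.1600 ≈ 16.0%, i.e. 16.0 m.u.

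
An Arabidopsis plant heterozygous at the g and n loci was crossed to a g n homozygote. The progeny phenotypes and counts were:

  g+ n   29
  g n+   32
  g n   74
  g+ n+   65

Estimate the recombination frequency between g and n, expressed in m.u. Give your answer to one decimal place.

30.5 m.u.

The two most frequent classes, g+ n+ (65) and g n (74), are the parental types, so the F1 was g+ n+ / g n.
The recombinant classes are g+ n and g n+: 29 + 32 = 61.
Recombination frequency = 61/200 = 0.3050 ≈ 30.5%, i.e. 30.5 m.u.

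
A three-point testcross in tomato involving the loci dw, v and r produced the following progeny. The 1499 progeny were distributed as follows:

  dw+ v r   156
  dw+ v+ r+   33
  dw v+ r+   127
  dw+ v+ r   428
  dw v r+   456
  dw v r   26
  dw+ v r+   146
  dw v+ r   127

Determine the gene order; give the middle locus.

r

The two most frequent reciprocal classes, dw v r+ and dw+ v+ r, are the parental types, so the F1 was dw v r+ / dw+ v+ r.
The two rarest classes, dw v r and dw+ v+ r+, are the double crossovers. Comparing them with the parentals, only the r allele has switched, so r is the middle locus and the order is dw – r – v.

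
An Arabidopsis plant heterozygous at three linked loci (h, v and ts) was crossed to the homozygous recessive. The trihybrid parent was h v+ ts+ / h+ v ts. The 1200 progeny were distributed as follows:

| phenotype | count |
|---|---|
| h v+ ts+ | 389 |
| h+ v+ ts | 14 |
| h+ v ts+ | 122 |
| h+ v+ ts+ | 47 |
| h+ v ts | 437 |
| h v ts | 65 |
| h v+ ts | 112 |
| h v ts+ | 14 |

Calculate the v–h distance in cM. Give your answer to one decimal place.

11.7 cM

The two rarest classes, h v ts+ and h+ v+ ts, are the double crossovers. Comparing them with the parentals, only the v allele has switched, so v is the middle locus and the order is ts – v – h.
Crossovers in the v–h interval produce the single-crossover classes h+ v+ ts+ and h v ts (47 + 65 = 112) plus the double crossovers (28).
RF(v–h) = (112 + 28) / 1200 = 140/1200 = 0.1167 → 11.7 cM.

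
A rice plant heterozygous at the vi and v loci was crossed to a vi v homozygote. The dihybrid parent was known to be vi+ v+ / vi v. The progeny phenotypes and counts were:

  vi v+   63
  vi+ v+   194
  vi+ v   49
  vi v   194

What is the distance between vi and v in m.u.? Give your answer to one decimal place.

The recombinant classes are vi+ v and vi v+: 49 + 63 = 112.
Recombination frequency = 112/500 = 0.2240 ≈ 22.4%, i.e. 22.4 m.u.

22.4 m.u.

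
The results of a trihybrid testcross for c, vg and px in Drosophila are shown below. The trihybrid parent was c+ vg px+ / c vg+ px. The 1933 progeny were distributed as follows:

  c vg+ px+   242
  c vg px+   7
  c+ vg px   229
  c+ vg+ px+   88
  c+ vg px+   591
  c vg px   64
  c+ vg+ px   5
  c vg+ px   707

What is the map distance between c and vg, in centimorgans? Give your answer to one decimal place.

8.5 centimorgans

The two rarest classes, c vg px+ and c+ vg+ px, are the double crossovers. Comparing them with the parentals, only the c allele has switched, so c is the middle locus and the order is px – c – vg.
Crossovers in the c–vg interval produce the single-crossover classes c+ vg+ px+ and c vg px (88 + 64 = 152) plus the double crossovers (12).
RF(c–vg) = (152 + 12) / 1933 = 164/1933 = 0.0848 → 8.5 centimorgans.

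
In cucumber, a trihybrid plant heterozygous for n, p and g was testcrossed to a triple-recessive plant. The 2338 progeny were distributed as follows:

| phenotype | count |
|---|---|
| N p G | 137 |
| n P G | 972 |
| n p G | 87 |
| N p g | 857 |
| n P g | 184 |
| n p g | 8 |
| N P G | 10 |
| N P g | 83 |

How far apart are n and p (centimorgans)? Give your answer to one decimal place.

The two most frequent reciprocal classes, N p g and n P G, are the parental types, so the F1 was N p g / n P G.
The two rarest classes, n p g and N P G, are the double crossovers. Comparing them with the parentals, only the n allele has switched, so n is the middle locus and the order is g – n – p.
Crossovers in the n–p interval produce the single-crossover classes N P g and n p G (83 + 87 = 170) plus the double crossovers (18).
RF(n–p) = (170 + 18) / 2338 = 188/2338 = 0.0804 → 8.0 centimorgans.

8.0 centimorgans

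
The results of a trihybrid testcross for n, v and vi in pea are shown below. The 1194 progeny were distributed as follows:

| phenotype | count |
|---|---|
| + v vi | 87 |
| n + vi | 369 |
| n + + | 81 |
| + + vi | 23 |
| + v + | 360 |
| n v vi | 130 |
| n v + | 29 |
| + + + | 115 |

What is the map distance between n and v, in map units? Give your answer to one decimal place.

The two most frequent reciprocal classes, + v + and n + vi, are the parental types, so the F1 was + v + / n + vi.
The two rarest classes, n v + and + + vi, are the double crossovers. Comparing them with the parentals, only the n allele has switched, so n is the middle locus and the order is v – n – vi.
Crossovers in the v–n interval produce the single-crossover classes + + + and n v vi (115 + 130 = 245) plus the double crossovers (52).
RF(v–n) = (245 + 52) / 1194 = 297/1194 = 0.2487 → 24.9 map units.

24.9 map units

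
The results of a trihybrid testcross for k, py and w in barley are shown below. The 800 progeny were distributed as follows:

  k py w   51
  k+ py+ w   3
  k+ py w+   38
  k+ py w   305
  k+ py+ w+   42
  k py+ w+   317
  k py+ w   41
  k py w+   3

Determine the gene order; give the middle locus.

py

The two most frequent reciprocal classes, k+ py w and k py+ w+, are the parental types, so the F1 was k+ py w / k py+ w+.
The two rarest classes, k+ py+ w and k py w+, are the double crossovers. Comparing them with the parentals, only the py allele has switched, so py is the middle locus and the order is k – py – w.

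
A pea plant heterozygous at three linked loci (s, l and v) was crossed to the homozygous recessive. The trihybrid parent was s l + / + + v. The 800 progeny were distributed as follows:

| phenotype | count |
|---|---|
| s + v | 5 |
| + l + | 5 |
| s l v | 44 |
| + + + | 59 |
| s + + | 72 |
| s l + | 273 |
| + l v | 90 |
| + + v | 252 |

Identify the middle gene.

The two rarest classes, + l + and s + v, are the double crossovers. Comparing them with the parentals, only the s allele has switched, so s is the middle locus and the order is l – s – v.

s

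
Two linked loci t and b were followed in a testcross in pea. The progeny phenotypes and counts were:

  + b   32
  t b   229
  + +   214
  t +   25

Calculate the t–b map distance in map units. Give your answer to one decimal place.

The two most frequent classes, + + (214) and t b (229), are the parental types, so the F1 was + + / t b.
The recombinant classes are + b and t +: 32 + 25 = 57.
Recombination frequency = 57/500 = 0.1140 ≈ 11.4%, i.e. 11.4 map units.

11.4 map units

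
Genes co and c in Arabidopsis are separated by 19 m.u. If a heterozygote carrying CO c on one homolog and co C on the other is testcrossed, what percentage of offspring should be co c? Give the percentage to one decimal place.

A map distance of 19 m.u. corresponds to a recombination frequency of 0.190.
The F1 is CO c / co C, so co c is a recombinant gamete class with expected frequency r/2 = 0.190/2 = 0.0950.
That is 0.0950 = 9.5% of the progeny.

9.5%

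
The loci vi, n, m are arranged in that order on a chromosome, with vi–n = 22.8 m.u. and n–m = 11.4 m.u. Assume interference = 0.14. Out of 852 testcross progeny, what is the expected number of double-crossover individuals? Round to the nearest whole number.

19

Map distances give recombination frequencies of 0.228 and 0.114 for the two intervals.
With interference 0.14 (so coincidence = 0.86), expected double-crossover frequency = 0.228 × 0.114 × 0.86 = 0.02235.
Expected number = 0.02235 × 852 = 19.04 ≈ 19.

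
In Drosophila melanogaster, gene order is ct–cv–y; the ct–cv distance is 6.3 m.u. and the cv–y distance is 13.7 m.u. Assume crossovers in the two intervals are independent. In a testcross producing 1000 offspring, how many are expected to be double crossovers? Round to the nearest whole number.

9

Map distances give recombination frequencies of 0.063 and 0.137 for the two intervals.
With no interference, expected double-crossover frequency = 0.063 × 0.137 = 0.00863.
Expected number = 0.00863 × 1000 = 8.63 ≈ 9.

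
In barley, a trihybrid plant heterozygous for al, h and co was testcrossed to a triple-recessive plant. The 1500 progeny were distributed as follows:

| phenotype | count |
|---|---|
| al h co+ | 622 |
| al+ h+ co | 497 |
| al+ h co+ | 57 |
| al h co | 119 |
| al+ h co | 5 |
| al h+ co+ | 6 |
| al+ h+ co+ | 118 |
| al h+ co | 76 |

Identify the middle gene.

h

The two most frequent reciprocal classes, al+ h+ co and al h co+, are the parental types, so the F1 was al+ h+ co / al h co+.
The two rarest classes, al+ h co and al h+ co+, are the double crossovers. Comparing them with the parentals, only the h allele has switched, so h is the middle locus and the order is al – h – co.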